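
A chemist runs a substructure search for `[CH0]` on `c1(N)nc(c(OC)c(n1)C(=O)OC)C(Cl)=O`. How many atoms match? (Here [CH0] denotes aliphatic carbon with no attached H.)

2

Check the 16 heavy atoms by environment: 2× n (aromatic, H0) → no; 4× c (aromatic, H0) → no; 1× N (H2) → no; 4× O (H0) → no; 2× C (H3) → no; 2× C (H0) → match; 1× Cl (H0) → no.
That gives 2 matching atoms.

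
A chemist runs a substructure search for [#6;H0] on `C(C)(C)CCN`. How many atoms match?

0

The query [#6;H0] means: any carbon with no attached hydrogen.
Check the 6 heavy atoms by environment: 2× C (H2) → no; 1× N (H2) → no; 1× C (H1) → no; 2× C (H3) → no.
No environment satisfies the query, so 0 matching atoms.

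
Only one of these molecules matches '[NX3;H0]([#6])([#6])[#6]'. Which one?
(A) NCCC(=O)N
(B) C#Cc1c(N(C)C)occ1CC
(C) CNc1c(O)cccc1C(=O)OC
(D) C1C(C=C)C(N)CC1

B

[NX3;H0]([#6])([#6])[#6] describes a trivalent nitrogen with no H, bonded to three carbons (a tertiary amine).
(A) has a primary amino group (-NH2) but the nitrogen has H2, not H0 with three carbons.
(B) contains a dimethylamino group (-N(CH3)2), which satisfies every atom and bond constraint.
(C) has an N-methylamino group (-NHCH3) but the nitrogen still has one H (H1), not H0.
(D) has a primary amino group (-NH2) but the nitrogen has H2, not H0 with three carbons.
So the answer is (B).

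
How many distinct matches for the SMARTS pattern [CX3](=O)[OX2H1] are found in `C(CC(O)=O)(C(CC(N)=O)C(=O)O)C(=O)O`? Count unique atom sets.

3

[CX3](=O)[OX2H1] is the SMARTS for a carboxylic acid: an sp2 carbon double-bonded to O and single-bonded to an -OH oxygen.
The molecule carries 3 separate instances of a carboxylic acid group (-C(=O)OH) meeting every constraint; each maps to a distinct set of atoms, giving 3 matches.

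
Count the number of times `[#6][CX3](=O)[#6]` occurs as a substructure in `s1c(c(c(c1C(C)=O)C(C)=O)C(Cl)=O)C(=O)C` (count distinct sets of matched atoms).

3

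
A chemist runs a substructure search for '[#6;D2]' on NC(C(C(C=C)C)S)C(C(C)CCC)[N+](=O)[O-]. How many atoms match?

3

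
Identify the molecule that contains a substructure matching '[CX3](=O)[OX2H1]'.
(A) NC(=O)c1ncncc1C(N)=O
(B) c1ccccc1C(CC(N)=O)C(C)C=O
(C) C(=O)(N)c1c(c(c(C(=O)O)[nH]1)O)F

C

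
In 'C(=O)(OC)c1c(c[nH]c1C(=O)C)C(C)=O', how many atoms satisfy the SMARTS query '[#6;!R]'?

6

The query [#6;!R] means: carbon not in any ring.
Check the 15 heavy atoms by environment: 1× n (aromatic, in 5-ring) → no; 4× c (aromatic, in 5-ring) → no; 6× C (acyclic) → match; 4× O (acyclic) → no.
That gives 6 matching atoms.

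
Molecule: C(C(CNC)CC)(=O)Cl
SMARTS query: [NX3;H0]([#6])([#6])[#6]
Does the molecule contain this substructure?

No

The pattern [NX3;H0]([#6])([#6])[#6] describes a trivalent nitrogen with no H, bonded to three carbons — a tertiary amine.
The closest candidate here is an N-methylamino group (-NHCH3), but the nitrogen still has one H (H1), not H0. No other fragment satisfies the full query, so there is no match.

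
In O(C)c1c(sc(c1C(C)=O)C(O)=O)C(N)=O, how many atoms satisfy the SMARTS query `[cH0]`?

4

The query [cH0] means: aromatic carbon with no attached hydrogen (substituted or ring-fusion).
Check the 16 heavy atoms by environment: 1× s (aromatic, H0) → no; 4× c (aromatic, H0) → match; 3× C (H0) → no; 4× O (H0) → no; 2× C (H3) → no; 1× N (H2) → no; 1× O (H1) → no.
That gives 4 matching atoms.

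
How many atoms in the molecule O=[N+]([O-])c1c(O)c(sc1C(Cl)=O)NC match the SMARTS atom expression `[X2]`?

Check the 14 heavy atoms by environment: 1× s (aromatic, X2) → match; 4× c (aromatic, X3) → no; 1× C (X3) → no; 2× O (X1) → no; 1× Cl (X1) → no; 1× N (X3) → no; 1× C (X4) → no; 1× N (charge +1, X3) → no; 1× O (charge -1, X1) → no; 1× O (X2) → match.
Summing the matching environments: 1 + 1 = 2 matching atoms.

2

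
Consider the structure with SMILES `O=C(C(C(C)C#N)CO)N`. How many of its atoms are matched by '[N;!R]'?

The query [N;!R] means: aliphatic nitrogen not in a ring.
Check the 10 heavy atoms by environment: 6× C (acyclic) → no; 2× N (acyclic) → match; 2× O (acyclic) → no.
That gives 2 matching atoms.

2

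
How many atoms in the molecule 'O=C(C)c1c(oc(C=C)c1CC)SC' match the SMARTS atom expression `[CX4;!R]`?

The query [CX4;!R] means: aliphatic carbon with four total connections, not in a ring.
Check the 14 heavy atoms by environment: 1× o (aromatic, X2, in 5-ring) → no; 4× c (aromatic, X3, in 5-ring) → no; 3× C (X3, acyclic) → no; 4× C (X4, acyclic) → match; 1× S (X2, acyclic) → no; 1× O (X1, acyclic) → no.
That gives 4 matching atoms.

4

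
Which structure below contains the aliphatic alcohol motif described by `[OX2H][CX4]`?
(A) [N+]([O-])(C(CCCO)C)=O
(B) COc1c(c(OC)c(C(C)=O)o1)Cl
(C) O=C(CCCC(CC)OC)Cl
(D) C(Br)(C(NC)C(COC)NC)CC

[OX2H][CX4] describes a hydroxyl oxygen bound to an sp3 (X4) carbon (an aliphatic alcohol).
(A) contains a hydroxyl group (-OH), which satisfies every atom and bond constraint.
(B) has a methoxy ether (-OCH3) but the oxygen has H0 (ether), not H1.
(C) has a methoxy ether (-OCH3) but the oxygen has H0 (ether), not H1.
(D) has a methoxy ether (-OCH3) but the oxygen has H0 (ether), not H1.
So the answer is (A).

A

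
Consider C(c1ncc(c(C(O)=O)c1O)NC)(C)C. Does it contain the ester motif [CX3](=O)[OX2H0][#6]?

The pattern [CX3](=O)[OX2H0][#6] describes a carbonyl carbon bonded to an oxygen that is itself bonded to carbon (no H on that O) — an ester.
The closest candidate here is a carboxylic acid group (-C(=O)OH), but the singly-bonded O carries H (OX2H1, not H0). No other fragment satisfies the full query, so there is no match.

No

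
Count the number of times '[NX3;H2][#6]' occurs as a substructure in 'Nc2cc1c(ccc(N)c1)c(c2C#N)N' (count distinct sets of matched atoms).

[NX3;H2][#6] is the SMARTS for a primary amine: a trivalent nitrogen with two H attached to carbon.
The molecule carries 3 separate instances of a primary amino group (-NH2) meeting every constraint; each maps to a distinct set of atoms, giving 3 matches.

3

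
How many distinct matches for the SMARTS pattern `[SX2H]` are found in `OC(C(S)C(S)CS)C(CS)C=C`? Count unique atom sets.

[SX2H] is the SMARTS for a thiol: an aliphatic sulfur with two connections, one being H.
The molecule carries 4 separate instances of a thiol (-SH) meeting every constraint; each maps to a distinct set of atoms, giving 4 matches.

4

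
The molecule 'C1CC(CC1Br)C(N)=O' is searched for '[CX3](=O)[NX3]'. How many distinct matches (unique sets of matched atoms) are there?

[CX3](=O)[NX3] is the SMARTS for an amide: a carbonyl carbon bonded to a trivalent nitrogen.
Exactly one fragment in the molecule meets all constraints, giving 1 match.

1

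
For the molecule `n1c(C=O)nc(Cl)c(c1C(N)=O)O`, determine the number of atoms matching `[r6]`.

The query [r6] means: r6 matches atoms in a six-membered ring.
Check the 13 heavy atoms by environment: 2× n (aromatic, in 6-ring) → match; 4× c (aromatic, in 6-ring) → match; 3× O (acyclic) → no; 2× C (acyclic) → no; 1× N (acyclic) → no; 1× Cl (acyclic) → no.
Summing the matching environments: 2 + 4 = 6 matching atoms.

6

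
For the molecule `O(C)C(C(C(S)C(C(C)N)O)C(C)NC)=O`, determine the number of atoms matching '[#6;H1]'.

5

The query [#6;H1] means: any carbon bearing exactly one hydrogen.
Check the 16 heavy atoms by environment: 4× C (H3) → no; 5× C (H1) → match; 1× N (H2) → no; 1× N (H1) → no; 1× C (H0) → no; 2× O (H0) → no; 1× S (H1) → no; 1× O (H1) → no.
That gives 5 matching atoms.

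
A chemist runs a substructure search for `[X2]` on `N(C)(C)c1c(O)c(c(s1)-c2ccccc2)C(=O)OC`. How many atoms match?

3

The query [X2] means: any atom with exactly two total connections (bonds + H).
Check the 19 heavy atoms by environment: 1× s (aromatic, X2) → match; 10× c (aromatic, X3) → no; 1× C (X3) → no; 1× O (X1) → no; 2× O (X2) → match; 3× C (X4) → no; 1× N (X3) → no.
Summing the matching environments: 1 + 2 = 3 matching atoms.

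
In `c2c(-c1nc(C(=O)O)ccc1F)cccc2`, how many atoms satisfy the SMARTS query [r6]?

12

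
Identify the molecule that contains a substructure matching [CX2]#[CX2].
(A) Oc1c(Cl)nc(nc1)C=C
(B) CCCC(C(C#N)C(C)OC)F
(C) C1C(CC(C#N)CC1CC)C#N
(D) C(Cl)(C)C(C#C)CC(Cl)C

D

[CX2]#[CX2] describes a carbon-carbon triple bond (an alkyne).
(A) has a vinyl group (-CH=CH2) but the C=C is a double bond; both carbons are CX3, not CX2.
(B) has a nitrile (-C#N) but the triple bond is C#N, not C#C.
(C) has a nitrile (-C#N) but the triple bond is C#N, not C#C.
(D) contains an ethynyl group (-C#CH), which satisfies every atom and bond constraint.
So the answer is (D).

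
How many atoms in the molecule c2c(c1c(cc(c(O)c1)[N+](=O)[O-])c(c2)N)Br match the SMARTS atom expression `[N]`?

2

The query [N] means: uppercase N matches aliphatic (non-aromatic) nitrogen only.
Check the 16 heavy atoms by environment: 10× c (aromatic) → no; 1× N → match; 1× N (charge +1) → match; 1× O (charge -1) → no; 2× O → no; 1× Br → no.
Summing the matching environments: 1 + 1 = 2 matching atoms.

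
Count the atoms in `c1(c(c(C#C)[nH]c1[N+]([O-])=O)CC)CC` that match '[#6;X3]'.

4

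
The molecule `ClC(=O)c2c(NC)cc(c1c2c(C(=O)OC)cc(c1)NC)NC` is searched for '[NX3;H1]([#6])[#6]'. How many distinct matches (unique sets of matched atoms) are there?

3

[NX3;H1]([#6])[#6] is the SMARTS for a secondary amine: a trivalent nitrogen with one H, bonded to two carbons.
The molecule carries 3 separate instances of an N-methylamino group (-NHCH3) meeting every constraint; each maps to a distinct set of atoms, giving 3 matches.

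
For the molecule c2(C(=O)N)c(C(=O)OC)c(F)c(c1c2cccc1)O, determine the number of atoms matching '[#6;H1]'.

4

Check the 19 heavy atoms by environment: 6× c (aromatic, H0) → no; 4× c (aromatic, H1) → match; 1× O (H1) → no; 2× C (H0) → no; 3× O (H0) → no; 1× C (H3) → no; 1× F (H0) → no; 1× N (H2) → no.
That gives 4 matching atoms.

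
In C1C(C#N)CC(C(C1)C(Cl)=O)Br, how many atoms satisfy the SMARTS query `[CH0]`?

2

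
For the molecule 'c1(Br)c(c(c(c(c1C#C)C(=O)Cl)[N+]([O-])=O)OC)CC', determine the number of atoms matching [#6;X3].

7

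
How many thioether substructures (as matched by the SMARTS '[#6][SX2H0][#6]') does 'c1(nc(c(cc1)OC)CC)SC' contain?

1

[#6][SX2H0][#6] is the SMARTS for a thioether: an aliphatic sulfur bridging two carbons with no H on the sulfur.
Exactly one fragment in the molecule meets all constraints, giving 1 match.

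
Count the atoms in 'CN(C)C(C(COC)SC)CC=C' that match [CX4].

The query [CX4] means: C with X4: aliphatic carbon with exactly 4 total connections (bonds + H).
Check the 13 heavy atoms by environment: 8× C (X4) → match; 1× N (X3) → no; 1× O (X2) → no; 1× S (X2) → no; 2× C (X3) → no.
That gives 8 matching atoms.

8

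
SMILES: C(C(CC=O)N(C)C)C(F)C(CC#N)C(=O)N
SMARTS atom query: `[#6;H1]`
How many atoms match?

4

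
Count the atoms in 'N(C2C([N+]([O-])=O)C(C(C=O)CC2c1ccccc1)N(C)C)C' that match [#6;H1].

11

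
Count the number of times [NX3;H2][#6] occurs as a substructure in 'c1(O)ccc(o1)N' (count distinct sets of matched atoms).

1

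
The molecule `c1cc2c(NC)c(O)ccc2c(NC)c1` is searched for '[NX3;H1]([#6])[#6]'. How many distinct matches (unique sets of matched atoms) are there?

2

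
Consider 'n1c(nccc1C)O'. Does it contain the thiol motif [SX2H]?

No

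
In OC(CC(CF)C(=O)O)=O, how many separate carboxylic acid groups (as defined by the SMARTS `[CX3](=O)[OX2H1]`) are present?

[CX3](=O)[OX2H1] is the SMARTS for a carboxylic acid: an sp2 carbon double-bonded to O and single-bonded to an -OH oxygen.
The molecule carries 2 separate instances of a carboxylic acid group (-C(=O)OH) meeting every constraint; each maps to a distinct set of atoms, giving 2 matches.

2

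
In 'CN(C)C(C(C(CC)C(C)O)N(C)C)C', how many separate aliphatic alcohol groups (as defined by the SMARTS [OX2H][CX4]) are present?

[OX2H][CX4] is the SMARTS for an aliphatic alcohol: a hydroxyl oxygen bound to an sp3 (X4) carbon.
Exactly one fragment in the molecule meets all constraints, giving 1 match.

1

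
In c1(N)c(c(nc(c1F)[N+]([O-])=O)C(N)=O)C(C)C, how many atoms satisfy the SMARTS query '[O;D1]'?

The query [O;D1] means: aliphatic oxygen bonded to exactly one heavy atom.
Check the 17 heavy atoms by environment: 1× n (aromatic, D2) → no; 5× c (aromatic, D3) → no; 2× N (D1) → no; 1× N (charge +1, D3) → no; 1× O (charge -1, D1) → match; 2× O (D1) → match; 2× C (D3) → no; 1× F (D1) → no; 2× C (D1) → no.
Summing the matching environments: 1 + 2 = 3 matching atoms.

3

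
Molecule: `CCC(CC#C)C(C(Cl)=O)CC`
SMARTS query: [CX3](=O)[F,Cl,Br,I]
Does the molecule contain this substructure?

Yes

The pattern [CX3](=O)[F,Cl,Br,I] describes a carbonyl carbon bonded to a halogen — an acyl halide.
The molecule carries an acyl chloride (-C(=O)Cl), whose atoms satisfy every constraint of the query, so the pattern matches.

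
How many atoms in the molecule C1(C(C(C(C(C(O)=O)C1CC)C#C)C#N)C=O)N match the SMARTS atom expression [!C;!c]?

5

The query [!C;!c] means: neither aliphatic nor aromatic carbon — same as [!#6].
Check the 18 heavy atoms by environment: 13× C → no; 2× N → match; 3× O → match.
Summing the matching environments: 2 + 3 = 5 matching atoms.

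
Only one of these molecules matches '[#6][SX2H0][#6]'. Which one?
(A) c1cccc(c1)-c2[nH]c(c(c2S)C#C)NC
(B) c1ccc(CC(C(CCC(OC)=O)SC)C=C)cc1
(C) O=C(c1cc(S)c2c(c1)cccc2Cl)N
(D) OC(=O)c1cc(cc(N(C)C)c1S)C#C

B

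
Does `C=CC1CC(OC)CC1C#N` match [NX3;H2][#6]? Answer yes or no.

No

The pattern [NX3;H2][#6] describes a trivalent nitrogen with two H attached to carbon — a primary amine.
The closest candidate here is a nitrile (-C#N), but the nitrogen is NX1 (triple-bonded), not NX3 with two H. No other fragment satisfies the full query, so there is no match.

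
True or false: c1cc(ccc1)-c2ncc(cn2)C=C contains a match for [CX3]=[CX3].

True

The pattern [CX3]=[CX3] describes a non-aromatic C=C double bond between two sp2 carbons — an alkene.
The molecule carries a vinyl group (-CH=CH2), whose atoms satisfy every constraint of the query, so the pattern matches.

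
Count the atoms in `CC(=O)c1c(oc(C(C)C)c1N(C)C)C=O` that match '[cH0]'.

The query [cH0] means: aromatic carbon with no attached hydrogen (substituted or ring-fusion).
Check the 16 heavy atoms by environment: 1× o (aromatic, H0) → no; 4× c (aromatic, H0) → match; 1× C (H0) → no; 2× O (H0) → no; 5× C (H3) → no; 2× C (H1) → no; 1× N (H0) → no.
That gives 4 matching atoms.

4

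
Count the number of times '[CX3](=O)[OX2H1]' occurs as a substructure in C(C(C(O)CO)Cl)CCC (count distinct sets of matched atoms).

0

[CX3](=O)[OX2H1] is the SMARTS for a carboxylic acid: an sp2 carbon double-bonded to O and single-bonded to an -OH oxygen.
No fragment in the molecule satisfies every constraint, giving 0 matches.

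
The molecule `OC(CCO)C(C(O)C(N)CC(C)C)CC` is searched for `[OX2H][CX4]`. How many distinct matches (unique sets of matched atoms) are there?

3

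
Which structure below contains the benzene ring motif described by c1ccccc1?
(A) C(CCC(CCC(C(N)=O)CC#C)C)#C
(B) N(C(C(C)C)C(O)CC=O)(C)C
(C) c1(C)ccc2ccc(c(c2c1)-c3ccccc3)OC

C

c1ccccc1 describes six aromatic carbons in a ring (a benzene ring).
(A) has a methyl group (-CH3) but no six-membered all-carbon aromatic ring is present.
(B) has a methyl group (-CH3) but no six-membered all-carbon aromatic ring is present.
(C) contains a phenyl ring, which satisfies every atom and bond constraint.
So the answer is (C).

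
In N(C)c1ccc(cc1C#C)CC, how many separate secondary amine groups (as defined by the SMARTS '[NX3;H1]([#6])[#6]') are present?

1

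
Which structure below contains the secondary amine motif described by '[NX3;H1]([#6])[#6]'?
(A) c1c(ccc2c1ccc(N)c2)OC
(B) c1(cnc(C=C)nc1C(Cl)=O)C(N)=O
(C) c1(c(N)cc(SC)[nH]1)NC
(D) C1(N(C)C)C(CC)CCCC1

C

[NX3;H1]([#6])[#6] describes a trivalent nitrogen with one H, bonded to two carbons (a secondary amine).
(A) has a primary amino group (-NH2) but the nitrogen has H2 and only one carbon neighbour.
(B) has a primary amide (-C(=O)NH2) but the -C(=O)NH2 nitrogen has H2, not H1.
(C) contains an N-methylamino group (-NHCH3), which satisfies every atom and bond constraint.
(D) has a dimethylamino group (-N(CH3)2) but the nitrogen has H0, not H1.
So the answer is (C).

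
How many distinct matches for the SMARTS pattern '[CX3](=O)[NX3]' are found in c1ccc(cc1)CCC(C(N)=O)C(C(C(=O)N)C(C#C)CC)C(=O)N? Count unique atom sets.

3

[CX3](=O)[NX3] is the SMARTS for an amide: a carbonyl carbon bonded to a trivalent nitrogen.
The molecule carries 3 separate instances of a primary amide (-C(=O)NH2) meeting every constraint; each maps to a distinct set of atoms, giving 3 matches.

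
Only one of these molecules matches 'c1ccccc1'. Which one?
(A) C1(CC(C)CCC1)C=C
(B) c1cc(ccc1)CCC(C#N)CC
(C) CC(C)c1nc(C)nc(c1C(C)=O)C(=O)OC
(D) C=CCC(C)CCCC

B

c1ccccc1 describes six aromatic carbons in a ring (a benzene ring).
(A) has a methyl group (-CH3) but no six-membered all-carbon aromatic ring is present.
(B) contains a phenyl ring, which satisfies every atom and bond constraint.
(C) has a methyl group (-CH3) but no six-membered all-carbon aromatic ring is present.
(D) has a methyl group (-CH3) but no six-membered all-carbon aromatic ring is present.
So the answer is (B).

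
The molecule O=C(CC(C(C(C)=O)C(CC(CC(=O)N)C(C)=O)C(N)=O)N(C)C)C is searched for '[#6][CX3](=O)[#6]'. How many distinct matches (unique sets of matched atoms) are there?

3

[#6][CX3](=O)[#6] is the SMARTS for a ketone: a carbonyl carbon (no H) flanked by two carbons.
The molecule carries 3 separate instances of an acetyl/ketone group (-C(=O)CH3) meeting every constraint; each maps to a distinct set of atoms, giving 3 matches.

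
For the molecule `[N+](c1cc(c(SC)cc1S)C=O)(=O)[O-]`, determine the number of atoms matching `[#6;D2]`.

3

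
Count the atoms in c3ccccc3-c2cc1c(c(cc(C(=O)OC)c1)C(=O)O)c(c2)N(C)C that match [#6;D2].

9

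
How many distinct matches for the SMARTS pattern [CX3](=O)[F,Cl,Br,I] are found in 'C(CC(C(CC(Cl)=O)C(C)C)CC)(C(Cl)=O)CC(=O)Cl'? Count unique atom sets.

[CX3](=O)[F,Cl,Br,I] is the SMARTS for an acyl halide: a carbonyl carbon bonded to a halogen.
The molecule carries 3 separate instances of an acyl chloride (-C(=O)Cl) meeting every constraint; each maps to a distinct set of atoms, giving 3 matches.

3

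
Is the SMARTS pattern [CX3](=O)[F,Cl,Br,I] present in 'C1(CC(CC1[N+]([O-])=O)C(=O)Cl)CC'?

Yes

The pattern [CX3](=O)[F,Cl,Br,I] describes a carbonyl carbon bonded to a halogen — an acyl halide.
The molecule carries an acyl chloride (-C(=O)Cl), whose atoms satisfy every constraint of the query, so the pattern matches.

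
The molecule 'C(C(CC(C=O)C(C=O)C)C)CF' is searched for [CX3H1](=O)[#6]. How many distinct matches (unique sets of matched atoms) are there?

2

[CX3H1](=O)[#6] is the SMARTS for an aldehyde: an sp2 carbon with one H, double-bonded to O and single-bonded to carbon.
The molecule carries 2 separate instances of an aldehyde (-CHO) meeting every constraint; each maps to a distinct set of atoms, giving 2 matches.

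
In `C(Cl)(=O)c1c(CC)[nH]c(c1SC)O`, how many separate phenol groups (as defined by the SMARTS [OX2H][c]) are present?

[OX2H][c] is the SMARTS for a phenol: a hydroxyl oxygen attached to an aromatic carbon.
Exactly one fragment in the molecule meets all constraints, giving 1 match.

1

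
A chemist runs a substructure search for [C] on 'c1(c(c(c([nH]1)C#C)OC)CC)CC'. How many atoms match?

7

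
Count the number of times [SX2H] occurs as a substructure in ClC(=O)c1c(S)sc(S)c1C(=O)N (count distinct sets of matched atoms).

[SX2H] is the SMARTS for a thiol: an aliphatic sulfur with two connections, one being H.
The molecule carries 2 separate instances of a thiol (-SH) meeting every constraint; each maps to a distinct set of atoms, giving 2 matches.

2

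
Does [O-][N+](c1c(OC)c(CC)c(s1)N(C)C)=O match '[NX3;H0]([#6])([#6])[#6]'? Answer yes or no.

Yes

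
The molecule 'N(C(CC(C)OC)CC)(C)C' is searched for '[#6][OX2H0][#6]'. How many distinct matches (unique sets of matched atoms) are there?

1

[#6][OX2H0][#6] is the SMARTS for an ether: an aliphatic oxygen bridging two carbons with no H on the oxygen.
Exactly one fragment in the molecule meets all constraints, giving 1 match.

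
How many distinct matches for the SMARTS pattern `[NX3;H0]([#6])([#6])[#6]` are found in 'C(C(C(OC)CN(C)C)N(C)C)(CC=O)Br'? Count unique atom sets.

2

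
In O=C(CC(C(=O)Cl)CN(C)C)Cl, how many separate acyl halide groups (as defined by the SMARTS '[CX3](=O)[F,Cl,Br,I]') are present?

[CX3](=O)[F,Cl,Br,I] is the SMARTS for an acyl halide: a carbonyl carbon bonded to a halogen.
The molecule carries 2 separate instances of an acyl chloride (-C(=O)Cl) meeting every constraint; each maps to a distinct set of atoms, giving 2 matches.

2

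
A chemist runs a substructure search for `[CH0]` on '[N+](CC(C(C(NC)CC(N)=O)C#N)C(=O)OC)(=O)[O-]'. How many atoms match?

Check the 19 heavy atoms by environment: 2× C (H2) → no; 3× C (H1) → no; 1× N (charge +1, H0) → no; 1× O (charge -1, H0) → no; 4× O (H0) → no; 3× C (H0) → match; 2× C (H3) → no; 1× N (H2) → no; 1× N (H0) → no; 1× N (H1) → no.
That gives 3 matching atoms.

3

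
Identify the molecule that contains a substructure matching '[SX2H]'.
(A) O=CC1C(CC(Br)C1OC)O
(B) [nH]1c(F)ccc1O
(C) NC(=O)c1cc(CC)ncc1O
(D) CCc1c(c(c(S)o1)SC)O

D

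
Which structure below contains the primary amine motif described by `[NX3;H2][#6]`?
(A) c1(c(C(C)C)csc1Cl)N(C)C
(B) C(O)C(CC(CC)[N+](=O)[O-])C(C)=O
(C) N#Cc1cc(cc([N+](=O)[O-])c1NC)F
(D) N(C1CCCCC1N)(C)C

D

[NX3;H2][#6] describes a trivalent nitrogen with two H attached to carbon (a primary amine).
(A) has a dimethylamino group (-N(CH3)2) but the nitrogen has H0, not H2.
(B) has a nitro group (-[N+](=O)[O-]) but the nitrogen is [N+] with no H, not NX3H2.
(C) has an N-methylamino group (-NHCH3) but the nitrogen bears two carbons and only one H (H1), not H2.
(D) contains a primary amino group (-NH2), which satisfies every atom and bond constraint.
So the answer is (D).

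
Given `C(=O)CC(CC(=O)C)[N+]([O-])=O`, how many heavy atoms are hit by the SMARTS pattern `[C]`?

6

Check the 11 heavy atoms by environment: 6× C → match; 3× O → no; 1× N (charge +1) → no; 1× O (charge -1) → no.
That gives 6 matching atoms.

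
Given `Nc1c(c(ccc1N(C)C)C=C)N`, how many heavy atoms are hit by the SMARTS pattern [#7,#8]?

3

Check the 13 heavy atoms by environment: 6× c (aromatic) → no; 3× N → match; 4× C → no.
That gives 3 matching atoms.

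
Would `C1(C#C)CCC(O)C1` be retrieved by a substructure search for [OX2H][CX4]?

The pattern [OX2H][CX4] describes a hydroxyl oxygen bound to an sp3 (X4) carbon — an aliphatic alcohol.
The molecule carries a hydroxyl group (-OH), whose atoms satisfy every constraint of the query, so the pattern matches.

Yes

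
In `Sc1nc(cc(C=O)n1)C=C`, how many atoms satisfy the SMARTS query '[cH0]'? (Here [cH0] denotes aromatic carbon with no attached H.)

3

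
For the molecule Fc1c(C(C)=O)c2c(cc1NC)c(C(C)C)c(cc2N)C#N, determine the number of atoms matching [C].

7

Check the 22 heavy atoms by environment: 10× c (aromatic) → no; 7× C → match; 3× N → no; 1× O → no; 1× F → no.
That gives 7 matching atoms.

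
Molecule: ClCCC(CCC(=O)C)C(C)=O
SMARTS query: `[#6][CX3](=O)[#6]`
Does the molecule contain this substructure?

The pattern [#6][CX3](=O)[#6] describes a carbonyl carbon (no H) flanked by two carbons — a ketone.
The molecule carries an acetyl/ketone group (-C(=O)CH3), whose atoms satisfy every constraint of the query, so the pattern matches.

Yes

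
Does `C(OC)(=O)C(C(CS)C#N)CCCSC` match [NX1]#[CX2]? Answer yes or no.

Yes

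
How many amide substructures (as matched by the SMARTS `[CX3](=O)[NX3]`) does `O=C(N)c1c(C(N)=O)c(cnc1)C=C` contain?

2

[CX3](=O)[NX3] is the SMARTS for an amide: a carbonyl carbon bonded to a trivalent nitrogen.
The molecule carries 2 separate instances of a primary amide (-C(=O)NH2) meeting every constraint; each maps to a distinct set of atoms, giving 2 matches.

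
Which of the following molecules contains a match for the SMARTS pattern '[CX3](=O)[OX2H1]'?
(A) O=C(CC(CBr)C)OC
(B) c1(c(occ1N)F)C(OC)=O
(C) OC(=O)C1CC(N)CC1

C

[CX3](=O)[OX2H1] describes an sp2 carbon double-bonded to O and single-bonded to an -OH oxygen (a carboxylic acid).
(A) has a methyl-ester group (-C(=O)OCH3) but the singly-bonded O has no H (OX2H0, not OX2H1).
(B) has a methyl-ester group (-C(=O)OCH3) but the singly-bonded O has no H (OX2H0, not OX2H1).
(C) contains a carboxylic acid group (-C(=O)OH), which satisfies every atom and bond constraint.
So the answer is (C).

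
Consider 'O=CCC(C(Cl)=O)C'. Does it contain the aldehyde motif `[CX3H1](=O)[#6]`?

The pattern [CX3H1](=O)[#6] describes an sp2 carbon with one H, double-bonded to O and single-bonded to carbon — an aldehyde.
The molecule carries an aldehyde (-CHO), whose atoms satisfy every constraint of the query, so the pattern matches.

Yes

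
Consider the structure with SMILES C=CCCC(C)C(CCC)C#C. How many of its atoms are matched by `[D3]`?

2

Check the 12 heavy atoms by environment: 6× C (D2) → no; 2× C (D3) → match; 4× C (D1) → no.
That gives 2 matching atoms.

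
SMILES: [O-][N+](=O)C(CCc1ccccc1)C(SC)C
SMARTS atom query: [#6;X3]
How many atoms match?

6

The query [#6;X3] means: any carbon (aromatic or not) with three total connections.
Check the 16 heavy atoms by environment: 6× C (X4) → no; 6× c (aromatic, X3) → match; 1× S (X2) → no; 1× N (charge +1, X3) → no; 1× O (charge -1, X1) → no; 1× O (X1) → no.
That gives 6 matching atoms.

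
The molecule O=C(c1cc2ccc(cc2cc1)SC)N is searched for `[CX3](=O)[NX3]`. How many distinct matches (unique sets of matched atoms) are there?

1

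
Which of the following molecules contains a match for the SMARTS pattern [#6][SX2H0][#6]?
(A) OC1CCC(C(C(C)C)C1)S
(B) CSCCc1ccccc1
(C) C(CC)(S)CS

B

[#6][SX2H0][#6] describes an aliphatic sulfur bridging two carbons with no H on the sulfur (a thioether).
(A) has a thiol (-SH) but the sulfur has H1, not H0 bridging two carbons.
(B) contains a methylthio ether (-SCH3), which satisfies every atom and bond constraint.
(C) has a thiol (-SH) but the sulfur has H1, not H0 bridging two carbons.
So the answer is (B).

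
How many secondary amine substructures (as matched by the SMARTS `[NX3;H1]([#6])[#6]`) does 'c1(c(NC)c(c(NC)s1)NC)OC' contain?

3

[NX3;H1]([#6])[#6] is the SMARTS for a secondary amine: a trivalent nitrogen with one H, bonded to two carbons.
The molecule carries 3 separate instances of an N-methylamino group (-NHCH3) meeting every constraint; each maps to a distinct set of atoms, giving 3 matches.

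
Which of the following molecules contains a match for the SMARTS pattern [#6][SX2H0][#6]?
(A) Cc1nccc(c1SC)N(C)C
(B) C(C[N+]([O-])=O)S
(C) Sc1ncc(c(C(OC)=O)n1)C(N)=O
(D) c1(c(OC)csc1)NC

A

[#6][SX2H0][#6] describes an aliphatic sulfur bridging two carbons with no H on the sulfur (a thioether).
(A) contains a methylthio ether (-SCH3), which satisfies every atom and bond constraint.
(B) has a thiol (-SH) but the sulfur has H1, not H0 bridging two carbons.
(C) has a thiol (-SH) but the sulfur has H1, not H0 bridging two carbons.
(D) has a methoxy ether (-OCH3) but the bridging atom is O, not S.
So the answer is (A).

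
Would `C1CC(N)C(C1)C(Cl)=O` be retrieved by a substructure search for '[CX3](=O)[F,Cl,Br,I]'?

Yes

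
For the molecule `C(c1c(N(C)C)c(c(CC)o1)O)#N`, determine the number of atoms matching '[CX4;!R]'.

4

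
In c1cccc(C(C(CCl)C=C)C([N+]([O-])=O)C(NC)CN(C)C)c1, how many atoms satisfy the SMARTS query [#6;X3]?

8

The query [#6;X3] means: any carbon (aromatic or not) with three total connections.
Check the 23 heavy atoms by environment: 9× C (X4) → no; 1× Cl (X1) → no; 6× c (aromatic, X3) → match; 2× C (X3) → match; 2× N (X3) → no; 1× N (charge +1, X3) → no; 1× O (charge -1, X1) → no; 1× O (X1) → no.
Summing the matching environments: 6 + 2 = 8 matching atoms.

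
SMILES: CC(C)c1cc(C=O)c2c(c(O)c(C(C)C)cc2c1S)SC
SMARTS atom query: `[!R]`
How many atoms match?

12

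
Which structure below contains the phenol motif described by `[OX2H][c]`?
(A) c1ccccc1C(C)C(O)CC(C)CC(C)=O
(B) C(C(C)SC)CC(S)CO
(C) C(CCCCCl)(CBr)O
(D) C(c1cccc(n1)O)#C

D

[OX2H][c] describes a hydroxyl oxygen attached to an aromatic carbon (a phenol).
(A) has a hydroxyl group (-OH) but the -OH is on an aliphatic carbon, not an aromatic c.
(B) has a hydroxyl group (-OH) but the -OH is on an aliphatic carbon, not an aromatic c.
(C) has a hydroxyl group (-OH) but the -OH is on an aliphatic carbon, not an aromatic c.
(D) contains a hydroxyl group (-OH), which satisfies every atom and bond constraint.
So the answer is (D).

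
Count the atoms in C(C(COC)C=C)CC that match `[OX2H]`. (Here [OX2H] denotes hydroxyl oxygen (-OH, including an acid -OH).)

0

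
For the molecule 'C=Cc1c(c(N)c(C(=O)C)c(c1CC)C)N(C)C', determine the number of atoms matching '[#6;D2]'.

2

Check the 18 heavy atoms by environment: 6× c (aromatic, D3) → no; 6× C (D1) → no; 1× N (D1) → no; 1× C (D3) → no; 1× O (D1) → no; 2× C (D2) → match; 1× N (D3) → no.
That gives 2 matching atoms.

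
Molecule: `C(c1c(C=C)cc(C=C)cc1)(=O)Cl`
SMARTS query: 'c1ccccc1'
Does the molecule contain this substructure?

The pattern c1ccccc1 describes six aromatic carbons in a ring — a benzene ring.
The required atom environment is present in the molecule, so the pattern matches.

Yes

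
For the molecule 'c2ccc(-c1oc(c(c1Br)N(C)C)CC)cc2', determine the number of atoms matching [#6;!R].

4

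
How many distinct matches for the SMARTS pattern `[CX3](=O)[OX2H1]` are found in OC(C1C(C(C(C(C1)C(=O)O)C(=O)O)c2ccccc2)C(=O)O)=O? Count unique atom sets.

[CX3](=O)[OX2H1] is the SMARTS for a carboxylic acid: an sp2 carbon double-bonded to O and single-bonded to an -OH oxygen.
The molecule carries 4 separate instances of a carboxylic acid group (-C(=O)OH) meeting every constraint; each maps to a distinct set of atoms, giving 4 matches.

4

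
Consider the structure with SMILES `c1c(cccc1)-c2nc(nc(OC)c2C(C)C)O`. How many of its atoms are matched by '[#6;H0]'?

The query [#6;H0] means: any carbon with no attached hydrogen.
Check the 18 heavy atoms by environment: 2× n (aromatic, H0) → no; 5× c (aromatic, H0) → match; 5× c (aromatic, H1) → no; 1× C (H1) → no; 3× C (H3) → no; 1× O (H0) → no; 1× O (H1) → no.
That gives 5 matching atoms.

5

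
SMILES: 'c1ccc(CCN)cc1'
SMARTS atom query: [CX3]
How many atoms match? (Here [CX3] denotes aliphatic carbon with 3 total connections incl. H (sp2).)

The query [CX3] means: C with X3: aliphatic carbon with exactly 3 total connections.
Check the 9 heavy atoms by environment: 2× C (X4) → no; 1× N (X3) → no; 6× c (aromatic, X3) → no.
No environment satisfies the query, so 0 matching atoms.

0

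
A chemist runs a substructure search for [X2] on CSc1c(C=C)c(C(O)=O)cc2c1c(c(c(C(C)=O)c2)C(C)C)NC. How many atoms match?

2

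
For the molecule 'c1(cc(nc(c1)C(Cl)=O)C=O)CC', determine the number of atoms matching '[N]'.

The query [N] means: uppercase N matches aliphatic (non-aromatic) nitrogen only.
Check the 13 heavy atoms by environment: 1× n (aromatic) → no; 5× c (aromatic) → no; 4× C → no; 2× O → no; 1× Cl → no.
No environment satisfies the query, so 0 matching atoms.

0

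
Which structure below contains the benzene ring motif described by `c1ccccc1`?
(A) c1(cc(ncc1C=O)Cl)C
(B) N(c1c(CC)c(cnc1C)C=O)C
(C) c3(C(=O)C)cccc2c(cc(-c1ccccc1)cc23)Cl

C

c1ccccc1 describes six aromatic carbons in a ring (a benzene ring).
(A) has a methyl group (-CH3) but no six-membered all-carbon aromatic ring is present.
(B) has a methyl group (-CH3) but no six-membered all-carbon aromatic ring is present.
(C) contains a phenyl ring, which satisfies every atom and bond constraint.
So the answer is (C).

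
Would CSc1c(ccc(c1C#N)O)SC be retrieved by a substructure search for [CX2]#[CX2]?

No

The pattern [CX2]#[CX2] describes a carbon-carbon triple bond — an alkyne.
The closest candidate here is a nitrile (-C#N), but the triple bond is C#N, not C#C. No other fragment satisfies the full query, so there is no match.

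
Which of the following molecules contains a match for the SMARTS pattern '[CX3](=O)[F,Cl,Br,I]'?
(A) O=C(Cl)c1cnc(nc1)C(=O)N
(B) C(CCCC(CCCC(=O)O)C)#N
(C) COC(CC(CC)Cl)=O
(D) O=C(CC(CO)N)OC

A

[CX3](=O)[F,Cl,Br,I] describes a carbonyl carbon bonded to a halogen (an acyl halide).
(A) contains an acyl chloride (-C(=O)Cl), which satisfies every atom and bond constraint.
(B) has a carboxylic acid group (-C(=O)OH) but the carbonyl is bonded to -OH, not to a halogen.
(C) has a chloro substituent but the Cl is not on a carbonyl carbon.
(D) has a methyl-ester group (-C(=O)OCH3) but the carbonyl is bonded to -O-C, not to a halogen.
So the answer is (A).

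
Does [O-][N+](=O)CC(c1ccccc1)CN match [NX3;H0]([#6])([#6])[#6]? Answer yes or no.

The pattern [NX3;H0]([#6])([#6])[#6] describes a trivalent nitrogen with no H, bonded to three carbons — a tertiary amine.
The closest candidate here is a primary amino group (-NH2), but the nitrogen has H2, not H0 with three carbons. No other fragment satisfies the full query, so there is no match.

No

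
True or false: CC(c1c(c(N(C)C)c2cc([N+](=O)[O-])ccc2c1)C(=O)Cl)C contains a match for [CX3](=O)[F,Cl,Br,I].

True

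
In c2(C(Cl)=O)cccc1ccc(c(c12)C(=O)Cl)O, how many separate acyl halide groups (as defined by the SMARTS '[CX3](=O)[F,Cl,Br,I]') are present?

2

[CX3](=O)[F,Cl,Br,I] is the SMARTS for an acyl halide: a carbonyl carbon bonded to a halogen.
The molecule carries 2 separate instances of an acyl chloride (-C(=O)Cl) meeting every constraint; each maps to a distinct set of atoms, giving 2 matches.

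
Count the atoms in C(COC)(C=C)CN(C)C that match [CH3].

The query [CH3] means: aliphatic carbon with exactly three hydrogens.
Check the 10 heavy atoms by environment: 3× C (H2) → no; 2× C (H1) → no; 1× O (H0) → no; 3× C (H3) → match; 1× N (H0) → no.
That gives 3 matching atoms.

3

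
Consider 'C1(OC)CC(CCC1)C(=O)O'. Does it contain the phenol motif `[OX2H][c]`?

The pattern [OX2H][c] describes a hydroxyl oxygen attached to an aromatic carbon — a phenol.
The closest candidate here is a methoxy ether (-OCH3), but the oxygen has H0, not H1. No other fragment satisfies the full query, so there is no match.

No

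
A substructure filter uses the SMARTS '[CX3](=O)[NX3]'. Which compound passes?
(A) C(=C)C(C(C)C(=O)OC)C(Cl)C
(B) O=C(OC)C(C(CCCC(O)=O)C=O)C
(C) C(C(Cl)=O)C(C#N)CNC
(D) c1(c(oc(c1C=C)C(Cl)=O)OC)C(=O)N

D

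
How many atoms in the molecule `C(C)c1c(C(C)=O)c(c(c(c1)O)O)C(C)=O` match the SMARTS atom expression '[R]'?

6

The query [R] means: R matches any atom that is part of a ring.
Check the 16 heavy atoms by environment: 6× c (aromatic, in 6-ring) → match; 6× C (acyclic) → no; 4× O (acyclic) → no.
That gives 6 matching atoms.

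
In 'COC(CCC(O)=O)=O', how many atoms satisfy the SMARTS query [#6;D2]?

Check the 9 heavy atoms by environment: 2× C (D2) → match; 2× C (D3) → no; 3× O (D1) → no; 1× O (D2) → no; 1× C (D1) → no.
That gives 2 matching atoms.

2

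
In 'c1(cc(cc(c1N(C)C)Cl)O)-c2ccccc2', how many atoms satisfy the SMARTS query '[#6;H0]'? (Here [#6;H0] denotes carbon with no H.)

5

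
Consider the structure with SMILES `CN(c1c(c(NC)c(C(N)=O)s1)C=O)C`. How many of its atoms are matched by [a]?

Check the 15 heavy atoms by environment: 1× s (aromatic) → match; 4× c (aromatic) → match; 3× N → no; 5× C → no; 2× O → no.
Summing the matching environments: 1 + 4 = 5 matching atoms.

5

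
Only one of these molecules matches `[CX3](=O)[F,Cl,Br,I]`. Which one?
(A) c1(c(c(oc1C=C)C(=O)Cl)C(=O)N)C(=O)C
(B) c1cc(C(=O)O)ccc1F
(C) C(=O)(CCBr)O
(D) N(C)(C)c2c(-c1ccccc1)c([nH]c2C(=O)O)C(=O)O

A

[CX3](=O)[F,Cl,Br,I] describes a carbonyl carbon bonded to a halogen (an acyl halide).
(A) contains an acyl chloride (-C(=O)Cl), which satisfies every atom and bond constraint.
(B) has a carboxylic acid group (-C(=O)OH) but the carbonyl is bonded to -OH, not to a halogen.
(C) has a carboxylic acid group (-C(=O)OH) but the carbonyl is bonded to -OH, not to a halogen.
(D) has a carboxylic acid group (-C(=O)OH) but the carbonyl is bonded to -OH, not to a halogen.
So the answer is (A).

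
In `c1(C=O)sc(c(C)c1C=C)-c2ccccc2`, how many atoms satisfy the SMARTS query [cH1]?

5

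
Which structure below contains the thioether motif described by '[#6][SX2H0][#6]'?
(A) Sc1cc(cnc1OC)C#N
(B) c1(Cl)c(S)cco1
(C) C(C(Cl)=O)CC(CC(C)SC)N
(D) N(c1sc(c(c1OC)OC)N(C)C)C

[#6][SX2H0][#6] describes an aliphatic sulfur bridging two carbons with no H on the sulfur (a thioether).
(A) has a thiol (-SH) but the sulfur has H1, not H0 bridging two carbons.
(B) has a thiol (-SH) but the sulfur has H1, not H0 bridging two carbons.
(C) contains a methylthio ether (-SCH3), which satisfies every atom and bond constraint.
(D) has a methoxy ether (-OCH3) but the bridging atom is O, not S.
So the answer is (C).

C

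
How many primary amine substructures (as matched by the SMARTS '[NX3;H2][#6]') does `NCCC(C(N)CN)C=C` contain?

3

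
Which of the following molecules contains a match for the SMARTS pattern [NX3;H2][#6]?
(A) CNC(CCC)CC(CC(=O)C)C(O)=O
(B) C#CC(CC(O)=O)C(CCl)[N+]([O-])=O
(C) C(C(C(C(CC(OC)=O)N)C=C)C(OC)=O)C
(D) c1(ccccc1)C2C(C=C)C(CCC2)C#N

[NX3;H2][#6] describes a trivalent nitrogen with two H attached to carbon (a primary amine).
(A) has an N-methylamino group (-NHCH3) but the nitrogen bears two carbons and only one H (H1), not H2.
(B) has a nitro group (-[N+](=O)[O-]) but the nitrogen is [N+] with no H, not NX3H2.
(C) contains a primary amino group (-NH2), which satisfies every atom and bond constraint.
(D) has a nitrile (-C#N) but the nitrogen is NX1 (triple-bonded), not NX3 with two H.
So the answer is (C).

C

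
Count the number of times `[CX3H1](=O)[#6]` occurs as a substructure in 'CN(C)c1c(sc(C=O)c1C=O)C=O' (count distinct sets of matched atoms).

[CX3H1](=O)[#6] is the SMARTS for an aldehyde: an sp2 carbon with one H, double-bonded to O and single-bonded to carbon.
The molecule carries 3 separate instances of an aldehyde (-CHO) meeting every constraint; each maps to a distinct set of atoms, giving 3 matches.

3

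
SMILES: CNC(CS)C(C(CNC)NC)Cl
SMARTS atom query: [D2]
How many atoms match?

5

The query [D2] means: atom with exactly two heavy-atom neighbours.
Check the 13 heavy atoms by environment: 2× C (D2) → match; 3× C (D3) → no; 3× N (D2) → match; 3× C (D1) → no; 1× S (D1) → no; 1× Cl (D1) → no.
Summing the matching environments: 2 + 3 = 5 matching atoms.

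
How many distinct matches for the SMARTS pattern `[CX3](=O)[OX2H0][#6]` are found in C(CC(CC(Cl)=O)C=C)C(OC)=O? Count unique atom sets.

1

[CX3](=O)[OX2H0][#6] is the SMARTS for an ester: a carbonyl carbon bonded to an oxygen that is itself bonded to carbon (no H on that O).
Exactly one fragment in the molecule meets all constraints, giving 1 match.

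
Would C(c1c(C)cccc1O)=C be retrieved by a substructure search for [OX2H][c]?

Yes

The pattern [OX2H][c] describes a hydroxyl oxygen attached to an aromatic carbon — a phenol.
The molecule carries a hydroxyl group (-OH), whose atoms satisfy every constraint of the query, so the pattern matches.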